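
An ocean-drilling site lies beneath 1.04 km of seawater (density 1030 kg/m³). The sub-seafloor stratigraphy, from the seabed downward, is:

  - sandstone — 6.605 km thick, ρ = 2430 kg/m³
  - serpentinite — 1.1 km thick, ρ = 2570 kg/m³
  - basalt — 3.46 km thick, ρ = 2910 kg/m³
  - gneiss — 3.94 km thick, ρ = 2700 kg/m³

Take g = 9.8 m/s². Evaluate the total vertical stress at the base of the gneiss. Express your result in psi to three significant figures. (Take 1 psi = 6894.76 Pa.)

57800 psi

seawater: 1030 kg/m³ × 9.8 m/s² × 1040 m = 1.050×10^7 Pa = 1523 psi
sandstone: 2430 kg/m³ × 9.8 m/s² × 6605 m = 1.573×10^8 Pa = 22813 psi
serpentinite: 2570 kg/m³ × 9.8 m/s² × 1100 m = 2.770×10^7 Pa = 4018 psi
basalt: 2910 kg/m³ × 9.8 m/s² × 3460 m = 9.867×10^7 Pa = 14311 psi
gneiss: 2700 kg/m³ × 9.8 m/s² × 3940 m = 1.043×10^8 Pa = 15121 psi
Total = 1523 + 22813 + 4018 + 14311 + 15121 = 57786 psi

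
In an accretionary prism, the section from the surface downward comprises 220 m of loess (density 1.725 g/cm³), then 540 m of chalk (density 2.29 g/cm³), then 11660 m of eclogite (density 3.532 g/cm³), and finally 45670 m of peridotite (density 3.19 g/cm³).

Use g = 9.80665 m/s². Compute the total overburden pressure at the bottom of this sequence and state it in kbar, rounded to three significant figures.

18.5 kbar

loess: 1725 kg/m³ × 9.80665 m/s² × 220 m = 3.722×10^6 Pa = 0.03722 kbar
chalk: 2290 kg/m³ × 9.80665 m/s² × 540 m = 1.213×10^7 Pa = 0.1213 kbar
eclogite: 3532 kg/m³ × 9.80665 m/s² × 11660 m = 4.039×10^8 Pa = 4.039 kbar
peridotite: 3190 kg/m³ × 9.80665 m/s² × 45670 m = 1.429×10^9 Pa = 14.29 kbar
Total = 0.03722 + 0.1213 + 4.039 + 14.29 = 18.484 kbar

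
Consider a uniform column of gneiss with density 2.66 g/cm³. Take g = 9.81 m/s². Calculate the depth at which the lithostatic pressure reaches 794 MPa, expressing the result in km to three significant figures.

30.4 km

h = P/(ρg) = 794 MPa / (2660 kg/m³ × 9.81 m/s²) = 7.940×10^8 Pa / 26095 Pa/m = 30428 m
= 30.428 km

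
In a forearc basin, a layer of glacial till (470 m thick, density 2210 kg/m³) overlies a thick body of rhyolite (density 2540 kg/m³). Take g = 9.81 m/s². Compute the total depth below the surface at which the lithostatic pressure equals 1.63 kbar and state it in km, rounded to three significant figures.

Pressure at base of upper layers: 2210×9.81×470 = 1.019×10^7 Pa = 0.1019 kbar
Remaining pressure to be supplied by rhyolite: 1.630×10^8 − 1.019×10^7 = 1.528×10^8 Pa
Additional depth in rhyolite = 1.528×10^8 Pa / (2540 kg/m³ × 9.81 m/s²) = 6132.7 m
Total depth = 470 m + 6132.7 m = 6602.7 m
= 6.6027 km

6.60 km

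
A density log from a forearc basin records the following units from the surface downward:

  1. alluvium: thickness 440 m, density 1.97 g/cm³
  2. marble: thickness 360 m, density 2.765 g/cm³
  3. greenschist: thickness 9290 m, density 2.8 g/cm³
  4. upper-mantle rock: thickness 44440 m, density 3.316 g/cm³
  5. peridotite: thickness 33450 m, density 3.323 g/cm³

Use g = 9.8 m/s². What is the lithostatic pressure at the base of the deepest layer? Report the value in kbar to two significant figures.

28 kbar

alluvium: 1970 kg/m³ × 9.8 m/s² × 440 m = 8.495×10^6 Pa = 0.08495 kbar
marble: 2765 kg/m³ × 9.8 m/s² × 360 m = 9.755×10^6 Pa = 0.09755 kbar
greenschist: 2800 kg/m³ × 9.8 m/s² × 9290 m = 2.549×10^8 Pa = 2.549 kbar
upper-mantle rock: 3316 kg/m³ × 9.8 m/s² × 44440 m = 1.444×10^9 Pa = 14.44 kbar
peridotite: 3323 kg/m³ × 9.8 m/s² × 33450 m = 1.089×10^9 Pa = 10.89 kbar
Total = 0.08495 + 0.09755 + 2.549 + 14.44 + 10.89 = 28.066 kbar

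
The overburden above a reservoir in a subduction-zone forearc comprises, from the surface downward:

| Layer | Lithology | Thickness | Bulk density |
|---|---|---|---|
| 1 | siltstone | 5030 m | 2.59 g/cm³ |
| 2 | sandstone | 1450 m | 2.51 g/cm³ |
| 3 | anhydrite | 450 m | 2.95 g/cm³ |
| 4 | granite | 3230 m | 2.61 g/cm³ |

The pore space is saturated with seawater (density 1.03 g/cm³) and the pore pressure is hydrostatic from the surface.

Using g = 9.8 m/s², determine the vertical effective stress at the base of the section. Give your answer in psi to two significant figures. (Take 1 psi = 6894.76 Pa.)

Overburden (lithostatic) stress σ_v:
siltstone: 2590 kg/m³ × 9.8 m/s² × 5030 m = 1.277×10^8 Pa = 127.7 MPa
sandstone: 2510 kg/m³ × 9.8 m/s² × 1450 m = 3.567×10^7 Pa = 35.67 MPa
anhydrite: 2950 kg/m³ × 9.8 m/s² × 450 m = 1.301×10^7 Pa = 13.01 MPa
granite: 2610 kg/m³ × 9.8 m/s² × 3230 m = 8.262×10^7 Pa = 82.62 MPa
Total = 127.7 + 35.67 + 13.01 + 82.62 = 258.97 MPa
Pore pressure P_p = 1030 kg/m³ × 9.8 m/s² × 10160 m = 1.026×10^8 Pa = 102.6 MPa
Effective stress σ' = σ_v − P_p = 259.0 − 102.6 = 156.41 MPa = 22685 psi

23000 psi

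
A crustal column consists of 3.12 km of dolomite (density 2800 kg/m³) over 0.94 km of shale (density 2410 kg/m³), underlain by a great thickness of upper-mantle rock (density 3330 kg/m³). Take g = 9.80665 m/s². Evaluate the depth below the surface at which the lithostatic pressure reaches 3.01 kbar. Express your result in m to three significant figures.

9970 m

Pressure at base of upper layers: 2800×9.80665×3120 + 2410×9.80665×940 = 1.079×10^8 Pa = 1.079 kbar
Remaining pressure to be supplied by upper-mantle rock: 3.010×10^8 − 1.079×10^8 = 1.931×10^8 Pa
Additional depth in upper-mantle rock = 1.931×10^8 Pa / (3330 kg/m³ × 9.80665 m/s²) = 5913.5 m
Total depth = 4060 m + 5913.5 m = 9973.5 m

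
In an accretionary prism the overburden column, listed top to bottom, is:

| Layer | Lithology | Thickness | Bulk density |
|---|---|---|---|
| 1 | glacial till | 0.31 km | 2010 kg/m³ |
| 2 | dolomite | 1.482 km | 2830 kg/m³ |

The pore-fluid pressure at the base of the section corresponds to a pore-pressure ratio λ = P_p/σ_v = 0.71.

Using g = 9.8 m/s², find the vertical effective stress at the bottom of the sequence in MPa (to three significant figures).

Overburden (lithostatic) stress σ_v:
glacial till: 2010 kg/m³ × 9.8 m/s² × 310 m = 6.106×10^6 Pa = 6.106 MPa
dolomite: 2830 kg/m³ × 9.8 m/s² × 1482 m = 4.110×10^7 Pa = 41.10 MPa
Total = 6.106 + 41.10 = 47.208 MPa
Pore pressure P_p = λ·σ_v = 0.71 × 47.21 MPa = 33.52 MPa
Effective stress σ' = σ_v − P_p = 47.21 − 33.52 = 13.690 MPa

13.7 MPa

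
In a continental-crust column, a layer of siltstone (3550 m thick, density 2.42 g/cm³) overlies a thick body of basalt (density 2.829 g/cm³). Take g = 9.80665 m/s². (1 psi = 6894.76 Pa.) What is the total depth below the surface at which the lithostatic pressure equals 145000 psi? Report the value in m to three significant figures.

Pressure at base of upper layers: 2420×9.80665×3550 = 8.425×10^7 Pa = 12219 psi
Remaining pressure to be supplied by basalt: 9.997×10^8 − 8.425×10^7 = 9.155×10^8 Pa
Additional depth in basalt = 9.155×10^8 Pa / (2829 kg/m³ × 9.80665 m/s²) = 32999 m
Total depth = 3550 m + 32999 m = 36549 m

36500 m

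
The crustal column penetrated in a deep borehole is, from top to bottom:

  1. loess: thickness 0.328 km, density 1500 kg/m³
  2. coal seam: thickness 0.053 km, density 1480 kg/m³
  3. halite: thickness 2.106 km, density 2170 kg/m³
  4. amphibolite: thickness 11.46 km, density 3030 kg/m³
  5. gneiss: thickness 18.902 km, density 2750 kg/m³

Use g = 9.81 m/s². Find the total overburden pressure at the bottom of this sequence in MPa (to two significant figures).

900 MPa

loess: 1500 kg/m³ × 9.81 m/s² × 328 m = 4.827×10^6 Pa = 4.827 MPa
coal seam: 1480 kg/m³ × 9.81 m/s² × 53 m = 7.695×10^5 Pa = 0.7695 MPa
halite: 2170 kg/m³ × 9.81 m/s² × 2106 m = 4.483×10^7 Pa = 44.83 MPa
amphibolite: 3030 kg/m³ × 9.81 m/s² × 11460 m = 3.406×10^8 Pa = 340.6 MPa
gneiss: 2750 kg/m³ × 9.81 m/s² × 18902 m = 5.099×10^8 Pa = 509.9 MPa
Total = 4.827 + 0.7695 + 44.83 + 340.6 + 509.9 = 901.00 MPa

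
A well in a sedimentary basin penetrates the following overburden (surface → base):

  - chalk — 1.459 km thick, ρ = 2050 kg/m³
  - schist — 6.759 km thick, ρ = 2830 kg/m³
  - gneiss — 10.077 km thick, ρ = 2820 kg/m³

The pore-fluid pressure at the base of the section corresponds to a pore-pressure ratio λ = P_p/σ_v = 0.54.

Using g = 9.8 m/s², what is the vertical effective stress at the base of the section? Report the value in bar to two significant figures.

Overburden (lithostatic) stress σ_v:
chalk: 2050 kg/m³ × 9.8 m/s² × 1459 m = 2.931×10^7 Pa = 29.31 MPa
schist: 2830 kg/m³ × 9.8 m/s² × 6759 m = 1.875×10^8 Pa = 187.5 MPa
gneiss: 2820 kg/m³ × 9.8 m/s² × 10077 m = 2.785×10^8 Pa = 278.5 MPa
Total = 29.31 + 187.5 + 278.5 = 495.25 MPa
Pore pressure P_p = λ·σ_v = 0.54 × 495.3 MPa = 267.4 MPa
Effective stress σ' = σ_v − P_p = 495.3 − 267.4 = 227.82 MPa = 2278.2 bar

2300 bar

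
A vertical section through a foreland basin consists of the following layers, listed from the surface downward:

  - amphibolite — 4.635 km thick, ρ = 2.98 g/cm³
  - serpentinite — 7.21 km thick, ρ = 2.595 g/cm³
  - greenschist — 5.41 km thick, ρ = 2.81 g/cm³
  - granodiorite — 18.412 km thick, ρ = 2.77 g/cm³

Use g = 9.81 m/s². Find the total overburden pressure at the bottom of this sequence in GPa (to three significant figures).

amphibolite: 2980 kg/m³ × 9.81 m/s² × 4635 m = 1.355×10^8 Pa = 0.1355 GPa
serpentinite: 2595 kg/m³ × 9.81 m/s² × 7210 m = 1.835×10^8 Pa = 0.1835 GPa
greenschist: 2810 kg/m³ × 9.81 m/s² × 5410 m = 1.491×10^8 Pa = 0.1491 GPa
granodiorite: 2770 kg/m³ × 9.81 m/s² × 18412 m = 5.003×10^8 Pa = 0.5003 GPa
Total = 0.1355 + 0.1835 + 0.1491 + 0.5003 = 0.96850 GPa

0.968 GPa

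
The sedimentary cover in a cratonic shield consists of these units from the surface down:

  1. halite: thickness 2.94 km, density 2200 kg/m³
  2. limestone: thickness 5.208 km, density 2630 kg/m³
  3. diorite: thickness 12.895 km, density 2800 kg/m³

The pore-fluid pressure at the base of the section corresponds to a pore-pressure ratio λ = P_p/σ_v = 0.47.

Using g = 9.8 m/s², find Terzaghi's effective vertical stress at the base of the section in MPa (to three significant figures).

292 MPa

Overburden (lithostatic) stress σ_v:
halite: 2200 kg/m³ × 9.8 m/s² × 2940 m = 6.339×10^7 Pa = 63.39 MPa
limestone: 2630 kg/m³ × 9.8 m/s² × 5208 m = 1.342×10^8 Pa = 134.2 MPa
diorite: 2800 kg/m³ × 9.8 m/s² × 12895 m = 3.538×10^8 Pa = 353.8 MPa
Total = 63.39 + 134.2 + 353.8 = 551.46 MPa
Pore pressure P_p = λ·σ_v = 0.47 × 551.5 MPa = 259.2 MPa
Effective stress σ' = σ_v − P_p = 551.5 − 259.2 = 292.27 MPa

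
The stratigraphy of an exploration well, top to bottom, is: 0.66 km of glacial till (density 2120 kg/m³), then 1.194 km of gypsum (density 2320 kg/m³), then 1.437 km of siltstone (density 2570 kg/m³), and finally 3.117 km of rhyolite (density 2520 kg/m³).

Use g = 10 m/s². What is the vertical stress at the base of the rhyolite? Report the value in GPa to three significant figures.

glacial till: 2120 kg/m³ × 10 m/s² × 660 m = 1.399×10^7 Pa = 0.01399 GPa
gypsum: 2320 kg/m³ × 10 m/s² × 1194 m = 2.770×10^7 Pa = 0.02770 GPa
siltstone: 2570 kg/m³ × 10 m/s² × 1437 m = 3.693×10^7 Pa = 0.03693 GPa
rhyolite: 2520 kg/m³ × 10 m/s² × 3117 m = 7.855×10^7 Pa = 0.07855 GPa
Total = 0.01399 + 0.02770 + 0.03693 + 0.07855 = 0.15717 GPa

0.157 GPa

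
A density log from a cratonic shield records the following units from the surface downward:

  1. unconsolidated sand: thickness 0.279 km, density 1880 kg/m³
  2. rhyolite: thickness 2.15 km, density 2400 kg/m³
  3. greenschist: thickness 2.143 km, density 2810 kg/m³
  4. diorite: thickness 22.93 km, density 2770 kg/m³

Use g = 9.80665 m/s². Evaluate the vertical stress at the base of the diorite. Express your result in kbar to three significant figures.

unconsolidated sand: 1880 kg/m³ × 9.80665 m/s² × 279 m = 5.144×10^6 Pa = 0.05144 kbar
rhyolite: 2400 kg/m³ × 9.80665 m/s² × 2150 m = 5.060×10^7 Pa = 0.5060 kbar
greenschist: 2810 kg/m³ × 9.80665 m/s² × 2143 m = 5.905×10^7 Pa = 0.5905 kbar
diorite: 2770 kg/m³ × 9.80665 m/s² × 22930 m = 6.229×10^8 Pa = 6.229 kbar
Total = 0.05144 + 0.5060 + 0.5905 + 6.229 = 7.3768 kbar

7.38 kbar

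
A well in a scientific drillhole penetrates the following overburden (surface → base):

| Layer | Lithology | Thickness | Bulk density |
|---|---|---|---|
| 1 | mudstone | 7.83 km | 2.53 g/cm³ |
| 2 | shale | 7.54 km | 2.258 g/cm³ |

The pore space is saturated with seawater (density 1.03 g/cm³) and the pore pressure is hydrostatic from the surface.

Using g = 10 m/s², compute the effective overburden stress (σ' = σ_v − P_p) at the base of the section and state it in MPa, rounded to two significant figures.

Overburden (lithostatic) stress σ_v:
mudstone: 2530 kg/m³ × 10 m/s² × 7830 m = 1.981×10^8 Pa = 198.1 MPa
shale: 2258 kg/m³ × 10 m/s² × 7540 m = 1.703×10^8 Pa = 170.3 MPa
Total = 198.1 + 170.3 = 368.35 MPa
Pore pressure P_p = 1030 kg/m³ × 10 m/s² × 15370 m = 1.583×10^8 Pa = 158.3 MPa
Effective stress σ' = σ_v − P_p = 368.4 − 158.3 = 210.04 MPa

210 MPa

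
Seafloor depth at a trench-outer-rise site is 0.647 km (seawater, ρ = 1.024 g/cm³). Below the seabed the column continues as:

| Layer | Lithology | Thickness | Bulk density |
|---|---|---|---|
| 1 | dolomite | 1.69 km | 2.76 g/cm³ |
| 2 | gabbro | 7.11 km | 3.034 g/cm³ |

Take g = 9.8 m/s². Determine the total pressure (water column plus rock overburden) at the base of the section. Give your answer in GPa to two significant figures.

0.26 GPa

seawater: 1024 kg/m³ × 9.8 m/s² × 647 m = 6.493×10^6 Pa = 6.493×10^-3 GPa
dolomite: 2760 kg/m³ × 9.8 m/s² × 1690 m = 4.571×10^7 Pa = 0.04571 GPa
gabbro: 3034 kg/m³ × 9.8 m/s² × 7110 m = 2.114×10^8 Pa = 0.2114 GPa
Total = 6.493×10^-3 + 0.04571 + 0.2114 = 0.26361 GPa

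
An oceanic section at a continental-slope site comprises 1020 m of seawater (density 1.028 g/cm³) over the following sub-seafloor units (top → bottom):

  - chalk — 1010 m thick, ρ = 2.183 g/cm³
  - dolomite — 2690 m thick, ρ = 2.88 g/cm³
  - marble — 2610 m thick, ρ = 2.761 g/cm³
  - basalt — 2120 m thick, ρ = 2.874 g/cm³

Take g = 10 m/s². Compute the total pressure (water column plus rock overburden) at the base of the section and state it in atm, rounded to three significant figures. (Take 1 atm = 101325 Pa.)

2400 atm

seawater: 1028 kg/m³ × 10 m/s² × 1020 m = 1.049×10^7 Pa = 103.5 atm
chalk: 2183 kg/m³ × 10 m/s² × 1010 m = 2.205×10^7 Pa = 217.6 atm
dolomite: 2880 kg/m³ × 10 m/s² × 2690 m = 7.747×10^7 Pa = 764.6 atm
marble: 2761 kg/m³ × 10 m/s² × 2610 m = 7.206×10^7 Pa = 711.2 atm
basalt: 2874 kg/m³ × 10 m/s² × 2120 m = 6.093×10^7 Pa = 601.3 atm
Total = 103.5 + 217.6 + 764.6 + 711.2 + 601.3 = 2398.2 atm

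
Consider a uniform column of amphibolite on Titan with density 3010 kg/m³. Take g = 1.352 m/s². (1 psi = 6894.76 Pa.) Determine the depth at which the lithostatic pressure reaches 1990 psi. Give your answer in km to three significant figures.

3.37 km

h = P/(ρg) = 1990 psi / (3010 kg/m³ × 1.352 m/s²) = 1.372×10^7 Pa / 4069.5 Pa/m = 3371.5 m
= 3.3715 km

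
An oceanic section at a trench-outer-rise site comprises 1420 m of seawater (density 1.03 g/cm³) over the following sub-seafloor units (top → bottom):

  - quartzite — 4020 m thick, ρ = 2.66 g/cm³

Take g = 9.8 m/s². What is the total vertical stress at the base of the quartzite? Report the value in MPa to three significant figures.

119 MPa

seawater: 1030 kg/m³ × 9.8 m/s² × 1420 m = 1.433×10^7 Pa = 14.33 MPa
quartzite: 2660 kg/m³ × 9.8 m/s² × 4020 m = 1.048×10^8 Pa = 104.8 MPa
Total = 14.33 + 104.8 = 119.13 MPa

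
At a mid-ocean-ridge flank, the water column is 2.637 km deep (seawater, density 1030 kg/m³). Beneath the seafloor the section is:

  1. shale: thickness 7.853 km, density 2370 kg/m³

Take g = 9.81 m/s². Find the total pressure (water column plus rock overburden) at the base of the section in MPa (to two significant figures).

210 MPa

seawater: 1030 kg/m³ × 9.81 m/s² × 2637 m = 2.665×10^7 Pa = 26.65 MPa
shale: 2370 kg/m³ × 9.81 m/s² × 7853 m = 1.826×10^8 Pa = 182.6 MPa
Total = 26.65 + 182.6 = 209.22 MPa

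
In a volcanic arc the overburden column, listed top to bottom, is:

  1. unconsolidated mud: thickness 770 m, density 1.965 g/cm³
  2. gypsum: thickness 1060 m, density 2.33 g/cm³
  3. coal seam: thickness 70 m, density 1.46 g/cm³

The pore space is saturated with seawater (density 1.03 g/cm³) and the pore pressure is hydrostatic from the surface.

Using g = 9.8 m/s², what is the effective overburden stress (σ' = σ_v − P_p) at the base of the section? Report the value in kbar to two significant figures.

Overburden (lithostatic) stress σ_v:
unconsolidated mud: 1965 kg/m³ × 9.8 m/s² × 770 m = 1.483×10^7 Pa = 14.83 MPa
gypsum: 2330 kg/m³ × 9.8 m/s² × 1060 m = 2.420×10^7 Pa = 24.20 MPa
coal seam: 1460 kg/m³ × 9.8 m/s² × 70 m = 1.002×10^6 Pa = 1.002 MPa
Total = 14.83 + 24.20 + 1.002 = 40.033 MPa
Pore pressure P_p = 1030 kg/m³ × 9.8 m/s² × 1900 m = 1.918×10^7 Pa = 19.18 MPa
Effective stress σ' = σ_v − P_p = 40.03 − 19.18 = 20.855 MPa = 0.20855 kbar

0.21 kbar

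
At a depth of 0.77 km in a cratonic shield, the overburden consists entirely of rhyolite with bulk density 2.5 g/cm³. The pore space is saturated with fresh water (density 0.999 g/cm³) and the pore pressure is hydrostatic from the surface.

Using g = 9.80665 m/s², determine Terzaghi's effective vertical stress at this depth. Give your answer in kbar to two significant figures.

0.11 kbar

Overburden (lithostatic) stress σ_v:
rhyolite: 2500 kg/m³ × 9.80665 m/s² × 770 m = 1.888×10^7 Pa = 18.88 MPa
Pore pressure P_p = 999 kg/m³ × 9.80665 m/s² × 770 m = 7.544×10^6 Pa = 7.544 MPa
Effective stress σ' = σ_v − P_p = 18.88 − 7.544 = 11.334 MPa = 0.11334 kbar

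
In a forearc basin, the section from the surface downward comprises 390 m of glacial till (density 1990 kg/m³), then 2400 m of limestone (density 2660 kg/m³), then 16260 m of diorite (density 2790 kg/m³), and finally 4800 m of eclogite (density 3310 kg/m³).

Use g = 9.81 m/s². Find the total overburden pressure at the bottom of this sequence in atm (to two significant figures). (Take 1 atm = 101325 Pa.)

glacial till: 1990 kg/m³ × 9.81 m/s² × 390 m = 7.614×10^6 Pa = 75.14 atm
limestone: 2660 kg/m³ × 9.81 m/s² × 2400 m = 6.263×10^7 Pa = 618.1 atm
diorite: 2790 kg/m³ × 9.81 m/s² × 16260 m = 4.450×10^8 Pa = 4392 atm
eclogite: 3310 kg/m³ × 9.81 m/s² × 4800 m = 1.559×10^8 Pa = 1538 atm
Total = 75.14 + 618.1 + 4392 + 1538 = 6623.6 atm

6600 atm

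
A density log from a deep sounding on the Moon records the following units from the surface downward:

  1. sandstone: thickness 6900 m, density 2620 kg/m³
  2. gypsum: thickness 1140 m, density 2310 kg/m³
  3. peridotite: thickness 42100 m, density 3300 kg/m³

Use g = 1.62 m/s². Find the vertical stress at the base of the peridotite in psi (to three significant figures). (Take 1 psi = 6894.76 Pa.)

37500 psi

sandstone: 2620 kg/m³ × 1.62 m/s² × 6900 m = 2.929×10^7 Pa = 4248 psi
gypsum: 2310 kg/m³ × 1.62 m/s² × 1140 m = 4.266×10^6 Pa = 618.7 psi
peridotite: 3300 kg/m³ × 1.62 m/s² × 42100 m = 2.251×10^8 Pa = 32643 psi
Total = 4248 + 618.7 + 32643 = 37510 psi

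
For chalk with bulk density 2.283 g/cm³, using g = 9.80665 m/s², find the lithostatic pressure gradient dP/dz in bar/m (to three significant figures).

0.224 bar/m

dP/dz = ρg = 2283 kg/m³ × 9.80665 m/s² = 22389 Pa/m
= 22389 Pa/m × (1 bar/m / 1.0000×10^5 Pa/m) = 0.22389 bar/m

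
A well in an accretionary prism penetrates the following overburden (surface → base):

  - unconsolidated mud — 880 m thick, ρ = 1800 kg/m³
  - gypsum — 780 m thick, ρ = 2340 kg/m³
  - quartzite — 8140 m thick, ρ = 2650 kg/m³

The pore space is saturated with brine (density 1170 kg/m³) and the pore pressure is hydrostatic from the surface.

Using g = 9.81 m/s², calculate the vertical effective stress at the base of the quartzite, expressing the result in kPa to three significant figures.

133000 kPa

Overburden (lithostatic) stress σ_v:
unconsolidated mud: 1800 kg/m³ × 9.81 m/s² × 880 m = 1.554×10^7 Pa = 15.54 MPa
gypsum: 2340 kg/m³ × 9.81 m/s² × 780 m = 1.791×10^7 Pa = 17.91 MPa
quartzite: 2650 kg/m³ × 9.81 m/s² × 8140 m = 2.116×10^8 Pa = 211.6 MPa
Total = 15.54 + 17.91 + 211.6 = 245.06 MPa
Pore pressure P_p = 1170 kg/m³ × 9.81 m/s² × 9800 m = 1.125×10^8 Pa = 112.5 MPa
Effective stress σ' = σ_v − P_p = 245.1 − 112.5 = 132.57 MPa = 1.3257×10^5 kPa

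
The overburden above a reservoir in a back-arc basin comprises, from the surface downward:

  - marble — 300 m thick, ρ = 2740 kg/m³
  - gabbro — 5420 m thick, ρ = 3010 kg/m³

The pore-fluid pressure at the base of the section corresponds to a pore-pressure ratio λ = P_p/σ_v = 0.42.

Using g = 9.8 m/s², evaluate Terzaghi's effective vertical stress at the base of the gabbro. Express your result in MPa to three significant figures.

97.4 MPa

Overburden (lithostatic) stress σ_v:
marble: 2740 kg/m³ × 9.8 m/s² × 300 m = 8.056×10^6 Pa = 8.056 MPa
gabbro: 3010 kg/m³ × 9.8 m/s² × 5420 m = 1.599×10^8 Pa = 159.9 MPa
Total = 8.056 + 159.9 = 167.93 MPa
Pore pressure P_p = λ·σ_v = 0.42 × 167.9 MPa = 70.53 MPa
Effective stress σ' = σ_v − P_p = 167.9 − 70.53 = 97.402 MPa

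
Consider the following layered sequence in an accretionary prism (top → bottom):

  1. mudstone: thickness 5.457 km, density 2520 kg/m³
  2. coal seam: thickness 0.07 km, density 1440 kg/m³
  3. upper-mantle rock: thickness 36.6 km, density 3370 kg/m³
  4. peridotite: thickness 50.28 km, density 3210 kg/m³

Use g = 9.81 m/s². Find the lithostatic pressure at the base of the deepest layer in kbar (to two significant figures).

29 kbar

mudstone: 2520 kg/m³ × 9.81 m/s² × 5457 m = 1.349×10^8 Pa = 1.349 kbar
coal seam: 1440 kg/m³ × 9.81 m/s² × 70 m = 9.888×10^5 Pa = 9.888×10^-3 kbar
upper-mantle rock: 3370 kg/m³ × 9.81 m/s² × 36600 m = 1.210×10^9 Pa = 12.10 kbar
peridotite: 3210 kg/m³ × 9.81 m/s² × 50280 m = 1.583×10^9 Pa = 15.83 kbar
Total = 1.349 + 9.888×10^-3 + 12.10 + 15.83 = 29.292 kbar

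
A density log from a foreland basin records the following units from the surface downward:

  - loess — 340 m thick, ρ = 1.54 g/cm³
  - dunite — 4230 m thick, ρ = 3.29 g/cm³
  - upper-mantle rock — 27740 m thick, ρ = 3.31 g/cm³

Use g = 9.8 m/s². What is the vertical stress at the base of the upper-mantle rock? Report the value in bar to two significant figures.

loess: 1540 kg/m³ × 9.8 m/s² × 340 m = 5.131×10^6 Pa = 51.31 bar
dunite: 3290 kg/m³ × 9.8 m/s² × 4230 m = 1.364×10^8 Pa = 1364 bar
upper-mantle rock: 3310 kg/m³ × 9.8 m/s² × 27740 m = 8.998×10^8 Pa = 8998 bar
Total = 51.31 + 1364 + 8998 = 10413 bar

10000 bar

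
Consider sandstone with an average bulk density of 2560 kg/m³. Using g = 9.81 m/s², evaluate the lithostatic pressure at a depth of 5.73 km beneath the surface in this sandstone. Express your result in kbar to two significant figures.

1.4 kbar

sandstone: 2560 kg/m³ × 9.81 m/s² × 5730 m = 1.439×10^8 Pa = 1.439 kbar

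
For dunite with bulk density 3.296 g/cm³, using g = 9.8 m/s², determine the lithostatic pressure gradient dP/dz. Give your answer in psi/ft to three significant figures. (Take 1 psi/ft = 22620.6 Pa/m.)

1.43 psi/ft

dP/dz = ρg = 3296 kg/m³ × 9.8 m/s² = 32301 Pa/m
= 32301 Pa/m × (1 psi/ft / 22621 Pa/m) = 1.4279 psi/ft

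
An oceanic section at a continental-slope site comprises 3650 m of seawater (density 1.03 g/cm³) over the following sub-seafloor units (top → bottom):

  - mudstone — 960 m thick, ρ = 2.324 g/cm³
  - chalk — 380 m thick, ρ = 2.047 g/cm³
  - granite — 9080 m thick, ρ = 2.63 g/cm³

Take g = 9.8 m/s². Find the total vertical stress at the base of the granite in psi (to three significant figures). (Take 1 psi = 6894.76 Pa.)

seawater: 1030 kg/m³ × 9.8 m/s² × 3650 m = 3.684×10^7 Pa = 5344 psi
mudstone: 2324 kg/m³ × 9.8 m/s² × 960 m = 2.186×10^7 Pa = 3171 psi
chalk: 2047 kg/m³ × 9.8 m/s² × 380 m = 7.623×10^6 Pa = 1106 psi
granite: 2630 kg/m³ × 9.8 m/s² × 9080 m = 2.340×10^8 Pa = 33943 psi
Total = 5344 + 3171 + 1106 + 33943 = 43563 psi

43600 psi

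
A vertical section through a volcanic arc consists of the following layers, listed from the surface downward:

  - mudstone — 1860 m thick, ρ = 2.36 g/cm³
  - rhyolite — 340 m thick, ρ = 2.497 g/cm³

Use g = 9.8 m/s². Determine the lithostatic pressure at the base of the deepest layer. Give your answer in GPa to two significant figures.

0.051 GPa

mudstone: 2360 kg/m³ × 9.8 m/s² × 1860 m = 4.302×10^7 Pa = 0.04302 GPa
rhyolite: 2497 kg/m³ × 9.8 m/s² × 340 m = 8.320×10^6 Pa = 8.320×10^-3 GPa
Total = 0.04302 + 8.320×10^-3 = 0.051338 GPa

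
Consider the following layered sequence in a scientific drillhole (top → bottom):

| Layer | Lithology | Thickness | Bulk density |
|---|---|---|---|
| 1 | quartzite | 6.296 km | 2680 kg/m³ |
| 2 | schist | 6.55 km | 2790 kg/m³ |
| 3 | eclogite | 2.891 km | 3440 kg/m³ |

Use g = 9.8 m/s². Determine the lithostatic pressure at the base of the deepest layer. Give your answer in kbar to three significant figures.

quartzite: 2680 kg/m³ × 9.8 m/s² × 6296 m = 1.654×10^8 Pa = 1.654 kbar
schist: 2790 kg/m³ × 9.8 m/s² × 6550 m = 1.791×10^8 Pa = 1.791 kbar
eclogite: 3440 kg/m³ × 9.8 m/s² × 2891 m = 9.746×10^7 Pa = 0.9746 kbar
Total = 1.654 + 1.791 + 0.9746 = 4.4191 kbar

4.42 kbar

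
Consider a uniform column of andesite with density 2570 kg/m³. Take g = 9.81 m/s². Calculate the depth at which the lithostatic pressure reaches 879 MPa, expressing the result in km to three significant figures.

h = P/(ρg) = 879 MPa / (2570 kg/m³ × 9.81 m/s²) = 8.790×10^8 Pa / 25212 Pa/m = 34865 m
= 34.865 km

34.9 km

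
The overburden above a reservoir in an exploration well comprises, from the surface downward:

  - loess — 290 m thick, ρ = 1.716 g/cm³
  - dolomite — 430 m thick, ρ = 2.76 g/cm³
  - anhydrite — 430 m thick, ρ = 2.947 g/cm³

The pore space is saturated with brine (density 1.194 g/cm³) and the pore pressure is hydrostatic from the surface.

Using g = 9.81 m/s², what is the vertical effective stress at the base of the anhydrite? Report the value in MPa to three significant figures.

15.5 MPa

Overburden (lithostatic) stress σ_v:
loess: 1716 kg/m³ × 9.81 m/s² × 290 m = 4.882×10^6 Pa = 4.882 MPa
dolomite: 2760 kg/m³ × 9.81 m/s² × 430 m = 1.164×10^7 Pa = 11.64 MPa
anhydrite: 2947 kg/m³ × 9.81 m/s² × 430 m = 1.243×10^7 Pa = 12.43 MPa
Total = 4.882 + 11.64 + 12.43 = 28.956 MPa
Pore pressure P_p = 1194 kg/m³ × 9.81 m/s² × 1150 m = 1.347×10^7 Pa = 13.47 MPa
Effective stress σ' = σ_v − P_p = 28.96 − 13.47 = 15.486 MPa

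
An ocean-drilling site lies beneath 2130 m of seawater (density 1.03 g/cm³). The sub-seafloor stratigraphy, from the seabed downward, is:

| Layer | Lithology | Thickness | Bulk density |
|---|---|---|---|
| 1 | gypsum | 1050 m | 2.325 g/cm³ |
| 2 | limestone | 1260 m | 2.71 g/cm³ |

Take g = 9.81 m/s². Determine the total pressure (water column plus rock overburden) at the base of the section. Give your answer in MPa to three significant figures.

79.0 MPa

seawater: 1030 kg/m³ × 9.81 m/s² × 2130 m = 2.152×10^7 Pa = 21.52 MPa
gypsum: 2325 kg/m³ × 9.81 m/s² × 1050 m = 2.395×10^7 Pa = 23.95 MPa
limestone: 2710 kg/m³ × 9.81 m/s² × 1260 m = 3.350×10^7 Pa = 33.50 MPa
Total = 21.52 + 23.95 + 33.50 = 78.968 MPa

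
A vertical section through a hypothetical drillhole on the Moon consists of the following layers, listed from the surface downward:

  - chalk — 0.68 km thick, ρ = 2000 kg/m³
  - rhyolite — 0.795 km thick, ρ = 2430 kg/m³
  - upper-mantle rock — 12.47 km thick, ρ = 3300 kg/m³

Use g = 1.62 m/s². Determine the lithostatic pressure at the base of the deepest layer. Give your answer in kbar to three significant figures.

0.720 kbar

chalk: 2000 kg/m³ × 1.62 m/s² × 680 m = 2.203×10^6 Pa = 0.02203 kbar
rhyolite: 2430 kg/m³ × 1.62 m/s² × 795 m = 3.130×10^6 Pa = 0.03130 kbar
upper-mantle rock: 3300 kg/m³ × 1.62 m/s² × 12470 m = 6.666×10^7 Pa = 0.6666 kbar
Total = 0.02203 + 0.03130 + 0.6666 = 0.71997 kbar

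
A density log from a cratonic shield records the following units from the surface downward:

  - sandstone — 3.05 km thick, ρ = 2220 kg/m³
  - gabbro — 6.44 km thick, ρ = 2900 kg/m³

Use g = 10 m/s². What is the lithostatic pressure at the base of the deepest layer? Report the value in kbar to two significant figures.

2.5 kbar

sandstone: 2220 kg/m³ × 10 m/s² × 3050 m = 6.771×10^7 Pa = 0.6771 kbar
gabbro: 2900 kg/m³ × 10 m/s² × 6440 m = 1.868×10^8 Pa = 1.868 kbar
Total = 0.6771 + 1.868 = 2.5447 kbar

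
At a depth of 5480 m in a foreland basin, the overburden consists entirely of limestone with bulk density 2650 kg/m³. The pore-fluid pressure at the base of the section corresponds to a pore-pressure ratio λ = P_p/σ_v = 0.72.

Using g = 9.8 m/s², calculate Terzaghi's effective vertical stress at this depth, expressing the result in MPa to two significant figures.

40 MPa

Overburden (lithostatic) stress σ_v:
limestone: 2650 kg/m³ × 9.8 m/s² × 5480 m = 1.423×10^8 Pa = 142.3 MPa
Pore pressure P_p = λ·σ_v = 0.72 × 142.3 MPa = 102.5 MPa
Effective stress σ' = σ_v − P_p = 142.3 − 102.5 = 39.848 MPa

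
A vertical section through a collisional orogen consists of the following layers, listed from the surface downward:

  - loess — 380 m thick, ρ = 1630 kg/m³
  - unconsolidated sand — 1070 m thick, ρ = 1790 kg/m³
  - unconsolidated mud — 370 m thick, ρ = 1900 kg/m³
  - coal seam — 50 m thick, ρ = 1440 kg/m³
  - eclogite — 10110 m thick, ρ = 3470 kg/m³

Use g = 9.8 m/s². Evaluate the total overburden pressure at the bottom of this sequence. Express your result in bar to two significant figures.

3800 bar

loess: 1630 kg/m³ × 9.8 m/s² × 380 m = 6.070×10^6 Pa = 60.70 bar
unconsolidated sand: 1790 kg/m³ × 9.8 m/s² × 1070 m = 1.877×10^7 Pa = 187.7 bar
unconsolidated mud: 1900 kg/m³ × 9.8 m/s² × 370 m = 6.889×10^6 Pa = 68.89 bar
coal seam: 1440 kg/m³ × 9.8 m/s² × 50 m = 7.056×10^5 Pa = 7.056 bar
eclogite: 3470 kg/m³ × 9.8 m/s² × 10110 m = 3.438×10^8 Pa = 3438 bar
Total = 60.70 + 187.7 + 68.89 + 7.056 + 3438 = 3762.4 bar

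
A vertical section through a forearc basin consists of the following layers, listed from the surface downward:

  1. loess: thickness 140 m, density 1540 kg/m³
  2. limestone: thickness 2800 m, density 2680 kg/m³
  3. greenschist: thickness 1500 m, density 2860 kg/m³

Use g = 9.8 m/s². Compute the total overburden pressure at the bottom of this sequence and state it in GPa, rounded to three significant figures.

loess: 1540 kg/m³ × 9.8 m/s² × 140 m = 2.113×10^6 Pa = 2.113×10^-3 GPa
limestone: 2680 kg/m³ × 9.8 m/s² × 2800 m = 7.354×10^7 Pa = 0.07354 GPa
greenschist: 2860 kg/m³ × 9.8 m/s² × 1500 m = 4.204×10^7 Pa = 0.04204 GPa
Total = 2.113×10^-3 + 0.07354 + 0.04204 = 0.11769 GPa

0.118 GPa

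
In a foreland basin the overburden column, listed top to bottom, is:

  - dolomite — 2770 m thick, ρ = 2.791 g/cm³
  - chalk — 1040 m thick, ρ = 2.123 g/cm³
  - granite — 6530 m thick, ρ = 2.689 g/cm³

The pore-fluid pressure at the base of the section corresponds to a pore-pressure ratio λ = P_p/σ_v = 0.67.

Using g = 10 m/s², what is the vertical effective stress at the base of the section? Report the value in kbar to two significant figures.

Overburden (lithostatic) stress σ_v:
dolomite: 2791 kg/m³ × 10 m/s² × 2770 m = 7.731×10^7 Pa = 77.31 MPa
chalk: 2123 kg/m³ × 10 m/s² × 1040 m = 2.208×10^7 Pa = 22.08 MPa
granite: 2689 kg/m³ × 10 m/s² × 6530 m = 1.756×10^8 Pa = 175.6 MPa
Total = 77.31 + 22.08 + 175.6 = 274.98 MPa
Pore pressure P_p = λ·σ_v = 0.67 × 275.0 MPa = 184.2 MPa
Effective stress σ' = σ_v − P_p = 275.0 − 184.2 = 90.744 MPa = 0.90744 kbar

0.91 kbar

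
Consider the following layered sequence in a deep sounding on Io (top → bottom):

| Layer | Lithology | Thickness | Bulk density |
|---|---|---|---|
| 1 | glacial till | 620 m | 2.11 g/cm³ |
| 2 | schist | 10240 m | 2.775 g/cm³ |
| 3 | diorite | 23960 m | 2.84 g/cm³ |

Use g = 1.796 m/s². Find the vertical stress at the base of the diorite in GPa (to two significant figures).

0.18 GPa

glacial till: 2110 kg/m³ × 1.796 m/s² × 620 m = 2.350×10^6 Pa = 2.350×10^-3 GPa
schist: 2775 kg/m³ × 1.796 m/s² × 10240 m = 5.104×10^7 Pa = 0.05104 GPa
diorite: 2840 kg/m³ × 1.796 m/s² × 23960 m = 1.222×10^8 Pa = 0.1222 GPa
Total = 2.350×10^-3 + 0.05104 + 0.1222 = 0.17560 GPa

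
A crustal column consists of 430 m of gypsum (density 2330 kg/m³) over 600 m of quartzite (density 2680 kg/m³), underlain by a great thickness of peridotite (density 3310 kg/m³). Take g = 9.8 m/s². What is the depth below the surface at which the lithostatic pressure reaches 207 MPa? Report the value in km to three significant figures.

Pressure at base of upper layers: 2330×9.8×430 + 2680×9.8×600 = 2.558×10^7 Pa = 25.58 MPa
Remaining pressure to be supplied by peridotite: 2.070×10^8 − 2.558×10^7 = 1.814×10^8 Pa
Additional depth in peridotite = 1.814×10^8 Pa / (3310 kg/m³ × 9.8 m/s²) = 5592.9 m
Total depth = 1030 m + 5592.9 m = 6622.9 m
= 6.6229 km

6.62 km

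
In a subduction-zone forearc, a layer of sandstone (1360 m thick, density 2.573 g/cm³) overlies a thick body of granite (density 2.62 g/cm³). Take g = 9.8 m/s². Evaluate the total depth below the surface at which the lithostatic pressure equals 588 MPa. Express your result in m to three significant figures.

22900 m

Pressure at base of upper layers: 2573×9.8×1360 = 3.429×10^7 Pa = 34.29 MPa
Remaining pressure to be supplied by granite: 5.880×10^8 − 3.429×10^7 = 5.537×10^8 Pa
Additional depth in granite = 5.537×10^8 Pa / (2620 kg/m³ × 9.8 m/s²) = 21565 m
Total depth = 1360 m + 21565 m = 22925 m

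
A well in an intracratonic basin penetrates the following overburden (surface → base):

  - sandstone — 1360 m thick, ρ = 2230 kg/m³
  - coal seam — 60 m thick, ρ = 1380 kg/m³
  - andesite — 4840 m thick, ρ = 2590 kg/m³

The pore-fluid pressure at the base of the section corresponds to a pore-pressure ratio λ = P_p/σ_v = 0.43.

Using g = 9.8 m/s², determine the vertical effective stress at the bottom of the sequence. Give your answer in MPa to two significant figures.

87 MPa

Overburden (lithostatic) stress σ_v:
sandstone: 2230 kg/m³ × 9.8 m/s² × 1360 m = 2.972×10^7 Pa = 29.72 MPa
coal seam: 1380 kg/m³ × 9.8 m/s² × 60 m = 8.114×10^5 Pa = 0.8114 MPa
andesite: 2590 kg/m³ × 9.8 m/s² × 4840 m = 1.228×10^8 Pa = 122.8 MPa
Total = 29.72 + 0.8114 + 122.8 = 153.38 MPa
Pore pressure P_p = λ·σ_v = 0.43 × 153.4 MPa = 65.95 MPa
Effective stress σ' = σ_v − P_p = 153.4 − 65.95 = 87.428 MPa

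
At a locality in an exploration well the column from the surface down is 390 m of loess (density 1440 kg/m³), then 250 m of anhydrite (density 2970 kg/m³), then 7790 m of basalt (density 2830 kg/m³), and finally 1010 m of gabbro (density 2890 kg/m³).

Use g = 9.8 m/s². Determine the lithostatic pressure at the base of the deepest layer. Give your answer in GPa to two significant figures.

loess: 1440 kg/m³ × 9.8 m/s² × 390 m = 5.504×10^6 Pa = 5.504×10^-3 GPa
anhydrite: 2970 kg/m³ × 9.8 m/s² × 250 m = 7.277×10^6 Pa = 7.277×10^-3 GPa
basalt: 2830 kg/m³ × 9.8 m/s² × 7790 m = 2.160×10^8 Pa = 0.2160 GPa
gabbro: 2890 kg/m³ × 9.8 m/s² × 1010 m = 2.861×10^7 Pa = 0.02861 GPa
Total = 5.504×10^-3 + 7.277×10^-3 + 0.2160 + 0.02861 = 0.25743 GPa

0.26 GPa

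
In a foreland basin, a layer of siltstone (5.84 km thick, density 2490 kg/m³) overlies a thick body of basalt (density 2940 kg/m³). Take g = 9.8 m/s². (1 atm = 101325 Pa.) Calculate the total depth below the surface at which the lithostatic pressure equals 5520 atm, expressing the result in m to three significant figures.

20300 m

Pressure at base of upper layers: 2490×9.8×5840 = 1.425×10^8 Pa = 1406 atm
Remaining pressure to be supplied by basalt: 5.593×10^8 − 1.425×10^8 = 4.168×10^8 Pa
Additional depth in basalt = 4.168×10^8 Pa / (2940 kg/m³ × 9.8 m/s²) = 14466 m
Total depth = 5840 m + 14466 m = 20306 m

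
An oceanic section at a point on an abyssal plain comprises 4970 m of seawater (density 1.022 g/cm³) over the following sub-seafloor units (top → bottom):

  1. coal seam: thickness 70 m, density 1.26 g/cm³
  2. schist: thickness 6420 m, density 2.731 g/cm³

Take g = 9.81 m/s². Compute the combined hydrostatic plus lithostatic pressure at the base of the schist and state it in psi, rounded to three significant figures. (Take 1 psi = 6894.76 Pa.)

32300 psi

seawater: 1022 kg/m³ × 9.81 m/s² × 4970 m = 4.983×10^7 Pa = 7227 psi
coal seam: 1260 kg/m³ × 9.81 m/s² × 70 m = 8.652×10^5 Pa = 125.5 psi
schist: 2731 kg/m³ × 9.81 m/s² × 6420 m = 1.720×10^8 Pa = 24946 psi
Total = 7227 + 125.5 + 24946 = 32299 psi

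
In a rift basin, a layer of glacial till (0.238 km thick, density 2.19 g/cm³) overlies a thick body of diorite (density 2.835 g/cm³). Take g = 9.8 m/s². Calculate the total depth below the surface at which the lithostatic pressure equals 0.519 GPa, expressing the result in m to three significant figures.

Pressure at base of upper layers: 2190×9.8×238 = 5.108×10^6 Pa = 5.108×10^-3 GPa
Remaining pressure to be supplied by diorite: 5.190×10^8 − 5.108×10^6 = 5.139×10^8 Pa
Additional depth in diorite = 5.139×10^8 Pa / (2835 kg/m³ × 9.8 m/s²) = 18497 m
Total depth = 238 m + 18497 m = 18735 m

18700 m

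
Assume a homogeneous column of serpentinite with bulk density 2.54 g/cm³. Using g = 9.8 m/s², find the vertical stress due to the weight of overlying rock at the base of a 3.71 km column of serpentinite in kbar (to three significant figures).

serpentinite: 2540 kg/m³ × 9.8 m/s² × 3710 m = 9.235×10^7 Pa = 0.9235 kbar

0.923 kbar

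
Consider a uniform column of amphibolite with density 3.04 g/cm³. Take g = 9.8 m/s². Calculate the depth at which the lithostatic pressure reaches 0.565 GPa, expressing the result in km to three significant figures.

19.0 km

h = P/(ρg) = 0.565 GPa / (3040 kg/m³ × 9.8 m/s²) = 5.650×10^8 Pa / 29792 Pa/m = 18965 m
= 18.965 km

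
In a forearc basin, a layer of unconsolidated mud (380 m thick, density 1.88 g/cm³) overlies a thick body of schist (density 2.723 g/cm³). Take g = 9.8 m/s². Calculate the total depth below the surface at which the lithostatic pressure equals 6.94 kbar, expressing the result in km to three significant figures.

Pressure at base of upper layers: 1880×9.8×380 = 7.001×10^6 Pa = 0.07001 kbar
Remaining pressure to be supplied by schist: 6.940×10^8 − 7.001×10^6 = 6.870×10^8 Pa
Additional depth in schist = 6.870×10^8 Pa / (2723 kg/m³ × 9.8 m/s²) = 25744 m
Total depth = 380 m + 25744 m = 26124 m
= 26.124 km

26.1 km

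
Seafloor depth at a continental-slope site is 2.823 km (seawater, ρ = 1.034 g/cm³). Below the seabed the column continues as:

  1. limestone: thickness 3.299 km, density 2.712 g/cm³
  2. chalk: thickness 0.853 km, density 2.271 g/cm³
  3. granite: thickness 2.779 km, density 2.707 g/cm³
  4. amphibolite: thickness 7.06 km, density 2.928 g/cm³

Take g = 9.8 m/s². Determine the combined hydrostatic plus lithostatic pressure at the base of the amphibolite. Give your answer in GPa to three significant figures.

0.412 GPa

seawater: 1034 kg/m³ × 9.8 m/s² × 2823 m = 2.861×10^7 Pa = 0.02861 GPa
limestone: 2712 kg/m³ × 9.8 m/s² × 3299 m = 8.768×10^7 Pa = 0.08768 GPa
chalk: 2271 kg/m³ × 9.8 m/s² × 853 m = 1.898×10^7 Pa = 0.01898 GPa
granite: 2707 kg/m³ × 9.8 m/s² × 2779 m = 7.372×10^7 Pa = 0.07372 GPa
amphibolite: 2928 kg/m³ × 9.8 m/s² × 7060 m = 2.026×10^8 Pa = 0.2026 GPa
Total = 0.02861 + 0.08768 + 0.01898 + 0.07372 + 0.2026 = 0.41158 GPa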